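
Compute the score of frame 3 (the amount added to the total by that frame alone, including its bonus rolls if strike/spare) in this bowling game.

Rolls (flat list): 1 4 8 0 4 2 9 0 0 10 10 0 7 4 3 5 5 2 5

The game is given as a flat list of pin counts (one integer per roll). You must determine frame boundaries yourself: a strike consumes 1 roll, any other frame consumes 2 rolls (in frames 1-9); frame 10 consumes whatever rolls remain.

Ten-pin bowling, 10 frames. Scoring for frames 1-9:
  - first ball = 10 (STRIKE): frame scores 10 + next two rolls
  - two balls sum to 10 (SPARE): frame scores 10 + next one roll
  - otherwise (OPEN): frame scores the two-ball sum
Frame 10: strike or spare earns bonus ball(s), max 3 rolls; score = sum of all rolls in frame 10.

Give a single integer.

Answer: 6

Derivation:
Frame 1: OPEN (1+4=5). Cumulative: 5
Frame 2: OPEN (8+0=8). Cumulative: 13
Frame 3: OPEN (4+2=6). Cumulative: 19
Frame 4: OPEN (9+0=9). Cumulative: 28
Frame 5: SPARE (0+10=10). 10 + next roll (10) = 20. Cumulative: 48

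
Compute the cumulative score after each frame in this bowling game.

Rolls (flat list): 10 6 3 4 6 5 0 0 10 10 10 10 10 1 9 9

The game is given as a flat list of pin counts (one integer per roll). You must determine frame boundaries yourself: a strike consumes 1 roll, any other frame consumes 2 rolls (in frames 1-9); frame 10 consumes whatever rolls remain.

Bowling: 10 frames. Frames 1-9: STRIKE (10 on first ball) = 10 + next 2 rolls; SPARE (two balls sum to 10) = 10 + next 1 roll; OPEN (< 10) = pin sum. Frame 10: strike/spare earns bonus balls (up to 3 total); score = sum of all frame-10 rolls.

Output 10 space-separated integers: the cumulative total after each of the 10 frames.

Frame 1: STRIKE. 10 + next two rolls (6+3) = 19. Cumulative: 19
Frame 2: OPEN (6+3=9). Cumulative: 28
Frame 3: SPARE (4+6=10). 10 + next roll (5) = 15. Cumulative: 43
Frame 4: OPEN (5+0=5). Cumulative: 48
Frame 5: SPARE (0+10=10). 10 + next roll (10) = 20. Cumulative: 68
Frame 6: STRIKE. 10 + next two rolls (10+10) = 30. Cumulative: 98
Frame 7: STRIKE. 10 + next two rolls (10+10) = 30. Cumulative: 128
Frame 8: STRIKE. 10 + next two rolls (10+1) = 21. Cumulative: 149
Frame 9: STRIKE. 10 + next two rolls (1+9) = 20. Cumulative: 169
Frame 10: SPARE. Sum of all frame-10 rolls (1+9+9) = 19. Cumulative: 188

Answer: 19 28 43 48 68 98 128 149 169 188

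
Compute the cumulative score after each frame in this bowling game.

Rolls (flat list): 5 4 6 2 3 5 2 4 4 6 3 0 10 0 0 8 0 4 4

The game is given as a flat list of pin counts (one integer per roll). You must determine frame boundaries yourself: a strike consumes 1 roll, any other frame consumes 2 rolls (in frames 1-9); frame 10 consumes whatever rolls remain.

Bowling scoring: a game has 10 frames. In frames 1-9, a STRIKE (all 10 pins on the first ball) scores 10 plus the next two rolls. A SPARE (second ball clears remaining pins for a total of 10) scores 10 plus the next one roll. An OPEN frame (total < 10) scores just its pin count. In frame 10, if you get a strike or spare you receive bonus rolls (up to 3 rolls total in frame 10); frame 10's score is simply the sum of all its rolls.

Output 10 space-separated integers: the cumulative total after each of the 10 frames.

Answer: 9 17 25 31 44 47 57 57 65 73

Derivation:
Frame 1: OPEN (5+4=9). Cumulative: 9
Frame 2: OPEN (6+2=8). Cumulative: 17
Frame 3: OPEN (3+5=8). Cumulative: 25
Frame 4: OPEN (2+4=6). Cumulative: 31
Frame 5: SPARE (4+6=10). 10 + next roll (3) = 13. Cumulative: 44
Frame 6: OPEN (3+0=3). Cumulative: 47
Frame 7: STRIKE. 10 + next two rolls (0+0) = 10. Cumulative: 57
Frame 8: OPEN (0+0=0). Cumulative: 57
Frame 9: OPEN (8+0=8). Cumulative: 65
Frame 10: OPEN. Sum of all frame-10 rolls (4+4) = 8. Cumulative: 73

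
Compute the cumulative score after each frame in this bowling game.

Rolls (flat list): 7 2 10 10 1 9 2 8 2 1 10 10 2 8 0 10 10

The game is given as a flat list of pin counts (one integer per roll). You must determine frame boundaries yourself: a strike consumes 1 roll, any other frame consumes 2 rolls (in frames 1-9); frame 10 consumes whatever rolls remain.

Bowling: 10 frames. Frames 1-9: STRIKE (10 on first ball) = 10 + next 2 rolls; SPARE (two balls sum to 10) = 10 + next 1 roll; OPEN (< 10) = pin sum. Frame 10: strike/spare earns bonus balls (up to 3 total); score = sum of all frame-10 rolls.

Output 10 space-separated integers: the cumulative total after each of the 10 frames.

Answer: 9 30 50 62 74 77 99 119 129 149

Derivation:
Frame 1: OPEN (7+2=9). Cumulative: 9
Frame 2: STRIKE. 10 + next two rolls (10+1) = 21. Cumulative: 30
Frame 3: STRIKE. 10 + next two rolls (1+9) = 20. Cumulative: 50
Frame 4: SPARE (1+9=10). 10 + next roll (2) = 12. Cumulative: 62
Frame 5: SPARE (2+8=10). 10 + next roll (2) = 12. Cumulative: 74
Frame 6: OPEN (2+1=3). Cumulative: 77
Frame 7: STRIKE. 10 + next two rolls (10+2) = 22. Cumulative: 99
Frame 8: STRIKE. 10 + next two rolls (2+8) = 20. Cumulative: 119
Frame 9: SPARE (2+8=10). 10 + next roll (0) = 10. Cumulative: 129
Frame 10: SPARE. Sum of all frame-10 rolls (0+10+10) = 20. Cumulative: 149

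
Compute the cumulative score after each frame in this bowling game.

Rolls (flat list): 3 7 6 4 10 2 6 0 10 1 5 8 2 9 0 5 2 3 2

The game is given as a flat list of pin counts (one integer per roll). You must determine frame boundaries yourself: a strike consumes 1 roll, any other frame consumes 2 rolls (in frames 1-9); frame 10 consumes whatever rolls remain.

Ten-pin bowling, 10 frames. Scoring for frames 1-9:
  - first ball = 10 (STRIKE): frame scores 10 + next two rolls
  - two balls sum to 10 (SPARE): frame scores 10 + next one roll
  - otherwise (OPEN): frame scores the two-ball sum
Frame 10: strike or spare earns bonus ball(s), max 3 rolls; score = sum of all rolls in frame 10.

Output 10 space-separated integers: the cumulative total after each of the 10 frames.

Answer: 16 36 54 62 73 79 98 107 114 119

Derivation:
Frame 1: SPARE (3+7=10). 10 + next roll (6) = 16. Cumulative: 16
Frame 2: SPARE (6+4=10). 10 + next roll (10) = 20. Cumulative: 36
Frame 3: STRIKE. 10 + next two rolls (2+6) = 18. Cumulative: 54
Frame 4: OPEN (2+6=8). Cumulative: 62
Frame 5: SPARE (0+10=10). 10 + next roll (1) = 11. Cumulative: 73
Frame 6: OPEN (1+5=6). Cumulative: 79
Frame 7: SPARE (8+2=10). 10 + next roll (9) = 19. Cumulative: 98
Frame 8: OPEN (9+0=9). Cumulative: 107
Frame 9: OPEN (5+2=7). Cumulative: 114
Frame 10: OPEN. Sum of all frame-10 rolls (3+2) = 5. Cumulative: 119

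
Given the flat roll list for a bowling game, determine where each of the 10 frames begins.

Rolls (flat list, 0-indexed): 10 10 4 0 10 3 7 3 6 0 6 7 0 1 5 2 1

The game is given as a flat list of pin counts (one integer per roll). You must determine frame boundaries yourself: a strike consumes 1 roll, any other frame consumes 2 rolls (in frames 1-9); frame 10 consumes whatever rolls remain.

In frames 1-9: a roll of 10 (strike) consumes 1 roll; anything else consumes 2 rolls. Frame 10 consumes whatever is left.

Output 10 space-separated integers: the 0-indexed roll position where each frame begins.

Answer: 0 1 2 4 5 7 9 11 13 15

Derivation:
Frame 1 starts at roll index 0: roll=10 (strike), consumes 1 roll
Frame 2 starts at roll index 1: roll=10 (strike), consumes 1 roll
Frame 3 starts at roll index 2: rolls=4,0 (sum=4), consumes 2 rolls
Frame 4 starts at roll index 4: roll=10 (strike), consumes 1 roll
Frame 5 starts at roll index 5: rolls=3,7 (sum=10), consumes 2 rolls
Frame 6 starts at roll index 7: rolls=3,6 (sum=9), consumes 2 rolls
Frame 7 starts at roll index 9: rolls=0,6 (sum=6), consumes 2 rolls
Frame 8 starts at roll index 11: rolls=7,0 (sum=7), consumes 2 rolls
Frame 9 starts at roll index 13: rolls=1,5 (sum=6), consumes 2 rolls
Frame 10 starts at roll index 15: 2 remaining rolls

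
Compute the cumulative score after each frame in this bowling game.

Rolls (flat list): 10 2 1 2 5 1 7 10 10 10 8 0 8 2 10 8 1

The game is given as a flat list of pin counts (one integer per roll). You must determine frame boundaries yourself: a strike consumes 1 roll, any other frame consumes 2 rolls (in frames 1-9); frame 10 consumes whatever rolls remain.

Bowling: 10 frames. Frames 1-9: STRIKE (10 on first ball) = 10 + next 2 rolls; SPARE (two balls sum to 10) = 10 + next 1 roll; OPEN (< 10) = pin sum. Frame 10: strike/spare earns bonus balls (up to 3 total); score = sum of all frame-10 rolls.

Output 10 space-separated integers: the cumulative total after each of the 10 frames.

Frame 1: STRIKE. 10 + next two rolls (2+1) = 13. Cumulative: 13
Frame 2: OPEN (2+1=3). Cumulative: 16
Frame 3: OPEN (2+5=7). Cumulative: 23
Frame 4: OPEN (1+7=8). Cumulative: 31
Frame 5: STRIKE. 10 + next two rolls (10+10) = 30. Cumulative: 61
Frame 6: STRIKE. 10 + next two rolls (10+8) = 28. Cumulative: 89
Frame 7: STRIKE. 10 + next two rolls (8+0) = 18. Cumulative: 107
Frame 8: OPEN (8+0=8). Cumulative: 115
Frame 9: SPARE (8+2=10). 10 + next roll (10) = 20. Cumulative: 135
Frame 10: STRIKE. Sum of all frame-10 rolls (10+8+1) = 19. Cumulative: 154

Answer: 13 16 23 31 61 89 107 115 135 154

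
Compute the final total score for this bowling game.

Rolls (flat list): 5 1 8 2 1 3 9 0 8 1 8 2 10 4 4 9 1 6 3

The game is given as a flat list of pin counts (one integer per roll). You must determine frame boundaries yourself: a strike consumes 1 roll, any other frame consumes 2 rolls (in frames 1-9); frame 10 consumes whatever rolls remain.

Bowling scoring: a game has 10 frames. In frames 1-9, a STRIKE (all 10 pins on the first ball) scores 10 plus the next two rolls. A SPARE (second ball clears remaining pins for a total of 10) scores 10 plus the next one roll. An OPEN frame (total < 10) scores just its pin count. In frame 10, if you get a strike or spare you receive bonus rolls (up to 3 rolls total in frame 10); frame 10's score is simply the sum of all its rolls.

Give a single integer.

Frame 1: OPEN (5+1=6). Cumulative: 6
Frame 2: SPARE (8+2=10). 10 + next roll (1) = 11. Cumulative: 17
Frame 3: OPEN (1+3=4). Cumulative: 21
Frame 4: OPEN (9+0=9). Cumulative: 30
Frame 5: OPEN (8+1=9). Cumulative: 39
Frame 6: SPARE (8+2=10). 10 + next roll (10) = 20. Cumulative: 59
Frame 7: STRIKE. 10 + next two rolls (4+4) = 18. Cumulative: 77
Frame 8: OPEN (4+4=8). Cumulative: 85
Frame 9: SPARE (9+1=10). 10 + next roll (6) = 16. Cumulative: 101
Frame 10: OPEN. Sum of all frame-10 rolls (6+3) = 9. Cumulative: 110

Answer: 110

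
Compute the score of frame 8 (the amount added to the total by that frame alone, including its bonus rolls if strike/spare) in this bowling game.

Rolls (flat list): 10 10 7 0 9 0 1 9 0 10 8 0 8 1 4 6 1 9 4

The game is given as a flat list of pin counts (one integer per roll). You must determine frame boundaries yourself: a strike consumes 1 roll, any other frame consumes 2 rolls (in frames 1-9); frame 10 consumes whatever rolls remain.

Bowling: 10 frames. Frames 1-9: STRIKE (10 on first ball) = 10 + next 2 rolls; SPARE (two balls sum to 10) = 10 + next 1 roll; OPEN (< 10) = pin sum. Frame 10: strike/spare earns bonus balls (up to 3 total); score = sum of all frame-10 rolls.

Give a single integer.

Answer: 9

Derivation:
Frame 1: STRIKE. 10 + next two rolls (10+7) = 27. Cumulative: 27
Frame 2: STRIKE. 10 + next two rolls (7+0) = 17. Cumulative: 44
Frame 3: OPEN (7+0=7). Cumulative: 51
Frame 4: OPEN (9+0=9). Cumulative: 60
Frame 5: SPARE (1+9=10). 10 + next roll (0) = 10. Cumulative: 70
Frame 6: SPARE (0+10=10). 10 + next roll (8) = 18. Cumulative: 88
Frame 7: OPEN (8+0=8). Cumulative: 96
Frame 8: OPEN (8+1=9). Cumulative: 105
Frame 9: SPARE (4+6=10). 10 + next roll (1) = 11. Cumulative: 116
Frame 10: SPARE. Sum of all frame-10 rolls (1+9+4) = 14. Cumulative: 130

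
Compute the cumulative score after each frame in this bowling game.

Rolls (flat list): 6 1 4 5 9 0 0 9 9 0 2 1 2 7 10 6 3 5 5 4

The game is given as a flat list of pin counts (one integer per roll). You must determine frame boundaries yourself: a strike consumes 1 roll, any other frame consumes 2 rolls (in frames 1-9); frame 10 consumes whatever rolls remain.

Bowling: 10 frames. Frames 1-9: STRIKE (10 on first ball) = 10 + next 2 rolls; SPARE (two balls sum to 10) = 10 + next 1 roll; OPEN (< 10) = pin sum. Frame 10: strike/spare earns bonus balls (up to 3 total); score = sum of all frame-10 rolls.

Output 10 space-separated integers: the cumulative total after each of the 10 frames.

Frame 1: OPEN (6+1=7). Cumulative: 7
Frame 2: OPEN (4+5=9). Cumulative: 16
Frame 3: OPEN (9+0=9). Cumulative: 25
Frame 4: OPEN (0+9=9). Cumulative: 34
Frame 5: OPEN (9+0=9). Cumulative: 43
Frame 6: OPEN (2+1=3). Cumulative: 46
Frame 7: OPEN (2+7=9). Cumulative: 55
Frame 8: STRIKE. 10 + next two rolls (6+3) = 19. Cumulative: 74
Frame 9: OPEN (6+3=9). Cumulative: 83
Frame 10: SPARE. Sum of all frame-10 rolls (5+5+4) = 14. Cumulative: 97

Answer: 7 16 25 34 43 46 55 74 83 97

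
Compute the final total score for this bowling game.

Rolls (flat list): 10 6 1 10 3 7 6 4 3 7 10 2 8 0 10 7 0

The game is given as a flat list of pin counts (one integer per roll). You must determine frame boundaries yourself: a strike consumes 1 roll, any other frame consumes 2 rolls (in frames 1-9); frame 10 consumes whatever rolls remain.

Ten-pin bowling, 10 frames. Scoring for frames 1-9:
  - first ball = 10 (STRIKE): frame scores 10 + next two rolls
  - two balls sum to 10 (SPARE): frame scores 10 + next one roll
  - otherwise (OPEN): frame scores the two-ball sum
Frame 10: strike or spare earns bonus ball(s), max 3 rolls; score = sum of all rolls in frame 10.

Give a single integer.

Frame 1: STRIKE. 10 + next two rolls (6+1) = 17. Cumulative: 17
Frame 2: OPEN (6+1=7). Cumulative: 24
Frame 3: STRIKE. 10 + next two rolls (3+7) = 20. Cumulative: 44
Frame 4: SPARE (3+7=10). 10 + next roll (6) = 16. Cumulative: 60
Frame 5: SPARE (6+4=10). 10 + next roll (3) = 13. Cumulative: 73
Frame 6: SPARE (3+7=10). 10 + next roll (10) = 20. Cumulative: 93
Frame 7: STRIKE. 10 + next two rolls (2+8) = 20. Cumulative: 113
Frame 8: SPARE (2+8=10). 10 + next roll (0) = 10. Cumulative: 123
Frame 9: SPARE (0+10=10). 10 + next roll (7) = 17. Cumulative: 140
Frame 10: OPEN. Sum of all frame-10 rolls (7+0) = 7. Cumulative: 147

Answer: 147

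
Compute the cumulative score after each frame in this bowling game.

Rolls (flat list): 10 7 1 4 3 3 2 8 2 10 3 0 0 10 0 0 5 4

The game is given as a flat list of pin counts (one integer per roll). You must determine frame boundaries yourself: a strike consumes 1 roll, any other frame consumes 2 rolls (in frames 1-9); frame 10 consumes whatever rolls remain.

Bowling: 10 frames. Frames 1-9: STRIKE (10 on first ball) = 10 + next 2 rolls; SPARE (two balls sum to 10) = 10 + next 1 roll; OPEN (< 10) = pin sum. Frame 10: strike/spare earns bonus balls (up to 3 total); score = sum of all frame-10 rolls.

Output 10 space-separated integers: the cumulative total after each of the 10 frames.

Answer: 18 26 33 38 58 71 74 84 84 93

Derivation:
Frame 1: STRIKE. 10 + next two rolls (7+1) = 18. Cumulative: 18
Frame 2: OPEN (7+1=8). Cumulative: 26
Frame 3: OPEN (4+3=7). Cumulative: 33
Frame 4: OPEN (3+2=5). Cumulative: 38
Frame 5: SPARE (8+2=10). 10 + next roll (10) = 20. Cumulative: 58
Frame 6: STRIKE. 10 + next two rolls (3+0) = 13. Cumulative: 71
Frame 7: OPEN (3+0=3). Cumulative: 74
Frame 8: SPARE (0+10=10). 10 + next roll (0) = 10. Cumulative: 84
Frame 9: OPEN (0+0=0). Cumulative: 84
Frame 10: OPEN. Sum of all frame-10 rolls (5+4) = 9. Cumulative: 93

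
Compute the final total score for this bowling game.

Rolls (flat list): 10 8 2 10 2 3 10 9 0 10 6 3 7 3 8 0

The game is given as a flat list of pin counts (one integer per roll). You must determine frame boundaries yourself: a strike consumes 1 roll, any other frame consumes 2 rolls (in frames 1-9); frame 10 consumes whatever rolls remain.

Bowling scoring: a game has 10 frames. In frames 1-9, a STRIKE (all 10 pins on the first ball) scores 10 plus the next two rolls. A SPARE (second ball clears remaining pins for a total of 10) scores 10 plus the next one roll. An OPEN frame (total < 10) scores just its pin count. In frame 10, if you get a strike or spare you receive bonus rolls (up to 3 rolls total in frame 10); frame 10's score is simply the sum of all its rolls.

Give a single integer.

Answer: 142

Derivation:
Frame 1: STRIKE. 10 + next two rolls (8+2) = 20. Cumulative: 20
Frame 2: SPARE (8+2=10). 10 + next roll (10) = 20. Cumulative: 40
Frame 3: STRIKE. 10 + next two rolls (2+3) = 15. Cumulative: 55
Frame 4: OPEN (2+3=5). Cumulative: 60
Frame 5: STRIKE. 10 + next two rolls (9+0) = 19. Cumulative: 79
Frame 6: OPEN (9+0=9). Cumulative: 88
Frame 7: STRIKE. 10 + next two rolls (6+3) = 19. Cumulative: 107
Frame 8: OPEN (6+3=9). Cumulative: 116
Frame 9: SPARE (7+3=10). 10 + next roll (8) = 18. Cumulative: 134
Frame 10: OPEN. Sum of all frame-10 rolls (8+0) = 8. Cumulative: 142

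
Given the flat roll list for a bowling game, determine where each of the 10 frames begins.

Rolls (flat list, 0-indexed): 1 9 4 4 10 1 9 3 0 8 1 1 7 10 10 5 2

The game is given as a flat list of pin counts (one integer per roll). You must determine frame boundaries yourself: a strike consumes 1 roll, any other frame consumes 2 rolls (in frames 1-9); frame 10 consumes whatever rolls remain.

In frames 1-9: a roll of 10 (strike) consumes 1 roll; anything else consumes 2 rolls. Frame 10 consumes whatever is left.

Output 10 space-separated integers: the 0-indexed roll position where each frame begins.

Answer: 0 2 4 5 7 9 11 13 14 15

Derivation:
Frame 1 starts at roll index 0: rolls=1,9 (sum=10), consumes 2 rolls
Frame 2 starts at roll index 2: rolls=4,4 (sum=8), consumes 2 rolls
Frame 3 starts at roll index 4: roll=10 (strike), consumes 1 roll
Frame 4 starts at roll index 5: rolls=1,9 (sum=10), consumes 2 rolls
Frame 5 starts at roll index 7: rolls=3,0 (sum=3), consumes 2 rolls
Frame 6 starts at roll index 9: rolls=8,1 (sum=9), consumes 2 rolls
Frame 7 starts at roll index 11: rolls=1,7 (sum=8), consumes 2 rolls
Frame 8 starts at roll index 13: roll=10 (strike), consumes 1 roll
Frame 9 starts at roll index 14: roll=10 (strike), consumes 1 roll
Frame 10 starts at roll index 15: 2 remaining rolls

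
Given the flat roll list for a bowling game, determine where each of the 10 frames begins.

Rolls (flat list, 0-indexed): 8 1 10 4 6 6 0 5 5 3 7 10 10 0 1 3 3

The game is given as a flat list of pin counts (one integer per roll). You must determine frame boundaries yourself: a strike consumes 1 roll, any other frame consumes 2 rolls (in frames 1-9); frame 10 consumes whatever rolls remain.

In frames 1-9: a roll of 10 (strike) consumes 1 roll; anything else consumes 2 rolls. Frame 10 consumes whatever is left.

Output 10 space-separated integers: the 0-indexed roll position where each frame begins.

Answer: 0 2 3 5 7 9 11 12 13 15

Derivation:
Frame 1 starts at roll index 0: rolls=8,1 (sum=9), consumes 2 rolls
Frame 2 starts at roll index 2: roll=10 (strike), consumes 1 roll
Frame 3 starts at roll index 3: rolls=4,6 (sum=10), consumes 2 rolls
Frame 4 starts at roll index 5: rolls=6,0 (sum=6), consumes 2 rolls
Frame 5 starts at roll index 7: rolls=5,5 (sum=10), consumes 2 rolls
Frame 6 starts at roll index 9: rolls=3,7 (sum=10), consumes 2 rolls
Frame 7 starts at roll index 11: roll=10 (strike), consumes 1 roll
Frame 8 starts at roll index 12: roll=10 (strike), consumes 1 roll
Frame 9 starts at roll index 13: rolls=0,1 (sum=1), consumes 2 rolls
Frame 10 starts at roll index 15: 2 remaining rolls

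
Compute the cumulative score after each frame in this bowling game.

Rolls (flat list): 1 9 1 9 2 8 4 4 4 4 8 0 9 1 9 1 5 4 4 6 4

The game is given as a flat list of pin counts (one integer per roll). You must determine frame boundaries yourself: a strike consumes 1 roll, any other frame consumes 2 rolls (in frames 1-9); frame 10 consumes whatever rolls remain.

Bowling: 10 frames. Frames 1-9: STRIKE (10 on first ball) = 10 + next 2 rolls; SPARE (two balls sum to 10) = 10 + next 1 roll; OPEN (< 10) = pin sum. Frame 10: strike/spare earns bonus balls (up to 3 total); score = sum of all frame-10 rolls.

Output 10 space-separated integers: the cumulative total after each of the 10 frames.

Answer: 11 23 37 45 53 61 80 95 104 118

Derivation:
Frame 1: SPARE (1+9=10). 10 + next roll (1) = 11. Cumulative: 11
Frame 2: SPARE (1+9=10). 10 + next roll (2) = 12. Cumulative: 23
Frame 3: SPARE (2+8=10). 10 + next roll (4) = 14. Cumulative: 37
Frame 4: OPEN (4+4=8). Cumulative: 45
Frame 5: OPEN (4+4=8). Cumulative: 53
Frame 6: OPEN (8+0=8). Cumulative: 61
Frame 7: SPARE (9+1=10). 10 + next roll (9) = 19. Cumulative: 80
Frame 8: SPARE (9+1=10). 10 + next roll (5) = 15. Cumulative: 95
Frame 9: OPEN (5+4=9). Cumulative: 104
Frame 10: SPARE. Sum of all frame-10 rolls (4+6+4) = 14. Cumulative: 118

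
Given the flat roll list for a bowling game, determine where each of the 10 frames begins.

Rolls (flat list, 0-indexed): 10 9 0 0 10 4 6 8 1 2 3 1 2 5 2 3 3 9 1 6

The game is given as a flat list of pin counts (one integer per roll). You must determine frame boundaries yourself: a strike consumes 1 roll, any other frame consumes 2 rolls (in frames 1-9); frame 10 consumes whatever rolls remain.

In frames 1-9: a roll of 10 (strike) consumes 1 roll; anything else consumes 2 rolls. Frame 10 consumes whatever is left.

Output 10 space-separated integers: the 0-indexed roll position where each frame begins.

Frame 1 starts at roll index 0: roll=10 (strike), consumes 1 roll
Frame 2 starts at roll index 1: rolls=9,0 (sum=9), consumes 2 rolls
Frame 3 starts at roll index 3: rolls=0,10 (sum=10), consumes 2 rolls
Frame 4 starts at roll index 5: rolls=4,6 (sum=10), consumes 2 rolls
Frame 5 starts at roll index 7: rolls=8,1 (sum=9), consumes 2 rolls
Frame 6 starts at roll index 9: rolls=2,3 (sum=5), consumes 2 rolls
Frame 7 starts at roll index 11: rolls=1,2 (sum=3), consumes 2 rolls
Frame 8 starts at roll index 13: rolls=5,2 (sum=7), consumes 2 rolls
Frame 9 starts at roll index 15: rolls=3,3 (sum=6), consumes 2 rolls
Frame 10 starts at roll index 17: 3 remaining rolls

Answer: 0 1 3 5 7 9 11 13 15 17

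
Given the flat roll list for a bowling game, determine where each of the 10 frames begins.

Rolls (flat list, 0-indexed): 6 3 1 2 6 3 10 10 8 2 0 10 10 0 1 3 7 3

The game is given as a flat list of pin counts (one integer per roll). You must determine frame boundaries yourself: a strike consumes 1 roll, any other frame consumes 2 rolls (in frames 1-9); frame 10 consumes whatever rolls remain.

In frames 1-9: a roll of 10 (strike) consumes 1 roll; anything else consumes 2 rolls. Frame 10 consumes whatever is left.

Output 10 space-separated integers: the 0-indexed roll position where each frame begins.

Frame 1 starts at roll index 0: rolls=6,3 (sum=9), consumes 2 rolls
Frame 2 starts at roll index 2: rolls=1,2 (sum=3), consumes 2 rolls
Frame 3 starts at roll index 4: rolls=6,3 (sum=9), consumes 2 rolls
Frame 4 starts at roll index 6: roll=10 (strike), consumes 1 roll
Frame 5 starts at roll index 7: roll=10 (strike), consumes 1 roll
Frame 6 starts at roll index 8: rolls=8,2 (sum=10), consumes 2 rolls
Frame 7 starts at roll index 10: rolls=0,10 (sum=10), consumes 2 rolls
Frame 8 starts at roll index 12: roll=10 (strike), consumes 1 roll
Frame 9 starts at roll index 13: rolls=0,1 (sum=1), consumes 2 rolls
Frame 10 starts at roll index 15: 3 remaining rolls

Answer: 0 2 4 6 7 8 10 12 13 15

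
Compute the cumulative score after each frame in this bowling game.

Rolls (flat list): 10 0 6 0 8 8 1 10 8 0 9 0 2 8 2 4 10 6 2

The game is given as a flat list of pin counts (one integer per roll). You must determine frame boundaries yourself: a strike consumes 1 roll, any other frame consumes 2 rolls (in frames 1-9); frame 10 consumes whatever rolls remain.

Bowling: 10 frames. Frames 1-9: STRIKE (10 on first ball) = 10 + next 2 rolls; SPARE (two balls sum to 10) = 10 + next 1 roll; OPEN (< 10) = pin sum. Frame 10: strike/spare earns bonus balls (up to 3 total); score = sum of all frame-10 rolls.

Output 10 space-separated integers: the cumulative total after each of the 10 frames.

Frame 1: STRIKE. 10 + next two rolls (0+6) = 16. Cumulative: 16
Frame 2: OPEN (0+6=6). Cumulative: 22
Frame 3: OPEN (0+8=8). Cumulative: 30
Frame 4: OPEN (8+1=9). Cumulative: 39
Frame 5: STRIKE. 10 + next two rolls (8+0) = 18. Cumulative: 57
Frame 6: OPEN (8+0=8). Cumulative: 65
Frame 7: OPEN (9+0=9). Cumulative: 74
Frame 8: SPARE (2+8=10). 10 + next roll (2) = 12. Cumulative: 86
Frame 9: OPEN (2+4=6). Cumulative: 92
Frame 10: STRIKE. Sum of all frame-10 rolls (10+6+2) = 18. Cumulative: 110

Answer: 16 22 30 39 57 65 74 86 92 110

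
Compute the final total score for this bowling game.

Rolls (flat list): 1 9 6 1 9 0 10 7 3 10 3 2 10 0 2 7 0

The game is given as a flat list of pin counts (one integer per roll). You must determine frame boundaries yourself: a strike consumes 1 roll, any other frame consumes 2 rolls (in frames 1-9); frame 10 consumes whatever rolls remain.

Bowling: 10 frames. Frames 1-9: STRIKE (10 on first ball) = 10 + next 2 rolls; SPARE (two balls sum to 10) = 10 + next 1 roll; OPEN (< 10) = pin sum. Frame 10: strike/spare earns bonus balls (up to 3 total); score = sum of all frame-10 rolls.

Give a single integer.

Frame 1: SPARE (1+9=10). 10 + next roll (6) = 16. Cumulative: 16
Frame 2: OPEN (6+1=7). Cumulative: 23
Frame 3: OPEN (9+0=9). Cumulative: 32
Frame 4: STRIKE. 10 + next two rolls (7+3) = 20. Cumulative: 52
Frame 5: SPARE (7+3=10). 10 + next roll (10) = 20. Cumulative: 72
Frame 6: STRIKE. 10 + next two rolls (3+2) = 15. Cumulative: 87
Frame 7: OPEN (3+2=5). Cumulative: 92
Frame 8: STRIKE. 10 + next two rolls (0+2) = 12. Cumulative: 104
Frame 9: OPEN (0+2=2). Cumulative: 106
Frame 10: OPEN. Sum of all frame-10 rolls (7+0) = 7. Cumulative: 113

Answer: 113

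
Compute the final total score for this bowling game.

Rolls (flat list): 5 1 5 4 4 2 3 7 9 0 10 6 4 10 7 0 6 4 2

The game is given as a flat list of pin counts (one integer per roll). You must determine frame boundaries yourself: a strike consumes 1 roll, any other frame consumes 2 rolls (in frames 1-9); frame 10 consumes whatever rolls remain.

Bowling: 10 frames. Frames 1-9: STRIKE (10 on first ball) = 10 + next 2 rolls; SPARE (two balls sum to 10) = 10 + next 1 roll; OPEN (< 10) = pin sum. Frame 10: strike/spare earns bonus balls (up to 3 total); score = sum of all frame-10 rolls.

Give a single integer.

Frame 1: OPEN (5+1=6). Cumulative: 6
Frame 2: OPEN (5+4=9). Cumulative: 15
Frame 3: OPEN (4+2=6). Cumulative: 21
Frame 4: SPARE (3+7=10). 10 + next roll (9) = 19. Cumulative: 40
Frame 5: OPEN (9+0=9). Cumulative: 49
Frame 6: STRIKE. 10 + next two rolls (6+4) = 20. Cumulative: 69
Frame 7: SPARE (6+4=10). 10 + next roll (10) = 20. Cumulative: 89
Frame 8: STRIKE. 10 + next two rolls (7+0) = 17. Cumulative: 106
Frame 9: OPEN (7+0=7). Cumulative: 113
Frame 10: SPARE. Sum of all frame-10 rolls (6+4+2) = 12. Cumulative: 125

Answer: 125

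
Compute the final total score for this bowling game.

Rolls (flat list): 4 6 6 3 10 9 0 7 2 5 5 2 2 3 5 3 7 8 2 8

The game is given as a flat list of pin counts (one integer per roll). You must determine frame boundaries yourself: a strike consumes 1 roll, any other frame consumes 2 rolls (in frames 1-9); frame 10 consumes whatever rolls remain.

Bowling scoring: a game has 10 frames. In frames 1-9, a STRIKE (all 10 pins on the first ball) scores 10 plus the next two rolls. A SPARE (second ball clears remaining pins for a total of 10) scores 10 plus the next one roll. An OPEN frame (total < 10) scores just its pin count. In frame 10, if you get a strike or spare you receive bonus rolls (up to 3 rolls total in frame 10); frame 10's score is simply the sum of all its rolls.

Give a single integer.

Frame 1: SPARE (4+6=10). 10 + next roll (6) = 16. Cumulative: 16
Frame 2: OPEN (6+3=9). Cumulative: 25
Frame 3: STRIKE. 10 + next two rolls (9+0) = 19. Cumulative: 44
Frame 4: OPEN (9+0=9). Cumulative: 53
Frame 5: OPEN (7+2=9). Cumulative: 62
Frame 6: SPARE (5+5=10). 10 + next roll (2) = 12. Cumulative: 74
Frame 7: OPEN (2+2=4). Cumulative: 78
Frame 8: OPEN (3+5=8). Cumulative: 86
Frame 9: SPARE (3+7=10). 10 + next roll (8) = 18. Cumulative: 104
Frame 10: SPARE. Sum of all frame-10 rolls (8+2+8) = 18. Cumulative: 122

Answer: 122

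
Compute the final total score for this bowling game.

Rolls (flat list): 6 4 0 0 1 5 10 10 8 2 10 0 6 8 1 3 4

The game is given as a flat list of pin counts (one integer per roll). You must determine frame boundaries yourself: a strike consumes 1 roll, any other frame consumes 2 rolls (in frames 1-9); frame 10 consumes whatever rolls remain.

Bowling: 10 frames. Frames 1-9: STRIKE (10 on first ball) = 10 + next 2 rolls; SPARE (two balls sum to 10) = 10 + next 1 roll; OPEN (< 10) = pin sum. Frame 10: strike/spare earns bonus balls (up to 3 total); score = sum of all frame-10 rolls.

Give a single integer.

Answer: 122

Derivation:
Frame 1: SPARE (6+4=10). 10 + next roll (0) = 10. Cumulative: 10
Frame 2: OPEN (0+0=0). Cumulative: 10
Frame 3: OPEN (1+5=6). Cumulative: 16
Frame 4: STRIKE. 10 + next two rolls (10+8) = 28. Cumulative: 44
Frame 5: STRIKE. 10 + next two rolls (8+2) = 20. Cumulative: 64
Frame 6: SPARE (8+2=10). 10 + next roll (10) = 20. Cumulative: 84
Frame 7: STRIKE. 10 + next two rolls (0+6) = 16. Cumulative: 100
Frame 8: OPEN (0+6=6). Cumulative: 106
Frame 9: OPEN (8+1=9). Cumulative: 115
Frame 10: OPEN. Sum of all frame-10 rolls (3+4) = 7. Cumulative: 122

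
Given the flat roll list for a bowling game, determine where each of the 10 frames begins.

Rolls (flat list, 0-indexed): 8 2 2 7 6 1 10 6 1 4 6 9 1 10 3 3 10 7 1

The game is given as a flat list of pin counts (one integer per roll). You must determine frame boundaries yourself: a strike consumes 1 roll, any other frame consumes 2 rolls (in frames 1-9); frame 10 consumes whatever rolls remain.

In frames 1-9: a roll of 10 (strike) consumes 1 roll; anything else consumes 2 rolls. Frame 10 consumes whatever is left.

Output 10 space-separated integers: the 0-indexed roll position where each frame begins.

Frame 1 starts at roll index 0: rolls=8,2 (sum=10), consumes 2 rolls
Frame 2 starts at roll index 2: rolls=2,7 (sum=9), consumes 2 rolls
Frame 3 starts at roll index 4: rolls=6,1 (sum=7), consumes 2 rolls
Frame 4 starts at roll index 6: roll=10 (strike), consumes 1 roll
Frame 5 starts at roll index 7: rolls=6,1 (sum=7), consumes 2 rolls
Frame 6 starts at roll index 9: rolls=4,6 (sum=10), consumes 2 rolls
Frame 7 starts at roll index 11: rolls=9,1 (sum=10), consumes 2 rolls
Frame 8 starts at roll index 13: roll=10 (strike), consumes 1 roll
Frame 9 starts at roll index 14: rolls=3,3 (sum=6), consumes 2 rolls
Frame 10 starts at roll index 16: 3 remaining rolls

Answer: 0 2 4 6 7 9 11 13 14 16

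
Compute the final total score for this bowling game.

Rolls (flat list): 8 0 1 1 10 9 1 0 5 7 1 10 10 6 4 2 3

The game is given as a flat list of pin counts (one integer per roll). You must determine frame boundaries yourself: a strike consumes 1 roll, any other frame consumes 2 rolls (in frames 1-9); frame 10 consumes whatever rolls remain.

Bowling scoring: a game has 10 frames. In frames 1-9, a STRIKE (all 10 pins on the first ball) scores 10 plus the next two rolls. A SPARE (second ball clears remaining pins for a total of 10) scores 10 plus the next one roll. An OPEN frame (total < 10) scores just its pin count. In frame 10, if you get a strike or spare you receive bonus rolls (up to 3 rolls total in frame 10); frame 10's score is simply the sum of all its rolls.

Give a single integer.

Frame 1: OPEN (8+0=8). Cumulative: 8
Frame 2: OPEN (1+1=2). Cumulative: 10
Frame 3: STRIKE. 10 + next two rolls (9+1) = 20. Cumulative: 30
Frame 4: SPARE (9+1=10). 10 + next roll (0) = 10. Cumulative: 40
Frame 5: OPEN (0+5=5). Cumulative: 45
Frame 6: OPEN (7+1=8). Cumulative: 53
Frame 7: STRIKE. 10 + next two rolls (10+6) = 26. Cumulative: 79
Frame 8: STRIKE. 10 + next two rolls (6+4) = 20. Cumulative: 99
Frame 9: SPARE (6+4=10). 10 + next roll (2) = 12. Cumulative: 111
Frame 10: OPEN. Sum of all frame-10 rolls (2+3) = 5. Cumulative: 116

Answer: 116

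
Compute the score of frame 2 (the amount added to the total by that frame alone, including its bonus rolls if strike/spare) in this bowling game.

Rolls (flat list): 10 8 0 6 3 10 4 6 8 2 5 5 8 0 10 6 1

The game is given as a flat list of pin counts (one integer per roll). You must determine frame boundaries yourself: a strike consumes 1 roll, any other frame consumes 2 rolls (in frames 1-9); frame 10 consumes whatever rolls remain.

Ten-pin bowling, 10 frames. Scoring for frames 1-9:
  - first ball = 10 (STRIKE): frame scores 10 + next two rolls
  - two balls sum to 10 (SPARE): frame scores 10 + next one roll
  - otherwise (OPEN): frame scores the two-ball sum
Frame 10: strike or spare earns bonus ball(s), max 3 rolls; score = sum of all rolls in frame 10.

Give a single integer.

Frame 1: STRIKE. 10 + next two rolls (8+0) = 18. Cumulative: 18
Frame 2: OPEN (8+0=8). Cumulative: 26
Frame 3: OPEN (6+3=9). Cumulative: 35
Frame 4: STRIKE. 10 + next two rolls (4+6) = 20. Cumulative: 55

Answer: 8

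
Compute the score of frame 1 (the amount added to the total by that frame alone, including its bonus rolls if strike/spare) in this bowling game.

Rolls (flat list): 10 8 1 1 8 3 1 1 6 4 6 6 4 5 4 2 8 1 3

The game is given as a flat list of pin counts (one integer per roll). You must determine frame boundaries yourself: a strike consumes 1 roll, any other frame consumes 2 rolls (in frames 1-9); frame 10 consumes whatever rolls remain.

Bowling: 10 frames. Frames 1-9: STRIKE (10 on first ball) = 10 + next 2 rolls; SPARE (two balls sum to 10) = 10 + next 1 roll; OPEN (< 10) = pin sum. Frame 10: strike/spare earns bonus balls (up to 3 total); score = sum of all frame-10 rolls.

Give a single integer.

Frame 1: STRIKE. 10 + next two rolls (8+1) = 19. Cumulative: 19
Frame 2: OPEN (8+1=9). Cumulative: 28
Frame 3: OPEN (1+8=9). Cumulative: 37

Answer: 19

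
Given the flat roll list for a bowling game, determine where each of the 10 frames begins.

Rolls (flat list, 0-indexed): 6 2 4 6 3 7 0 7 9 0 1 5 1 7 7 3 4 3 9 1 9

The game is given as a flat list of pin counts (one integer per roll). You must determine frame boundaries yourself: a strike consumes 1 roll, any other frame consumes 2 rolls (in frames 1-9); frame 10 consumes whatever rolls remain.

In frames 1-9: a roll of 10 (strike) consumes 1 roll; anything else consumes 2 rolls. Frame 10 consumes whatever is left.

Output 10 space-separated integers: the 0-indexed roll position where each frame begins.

Frame 1 starts at roll index 0: rolls=6,2 (sum=8), consumes 2 rolls
Frame 2 starts at roll index 2: rolls=4,6 (sum=10), consumes 2 rolls
Frame 3 starts at roll index 4: rolls=3,7 (sum=10), consumes 2 rolls
Frame 4 starts at roll index 6: rolls=0,7 (sum=7), consumes 2 rolls
Frame 5 starts at roll index 8: rolls=9,0 (sum=9), consumes 2 rolls
Frame 6 starts at roll index 10: rolls=1,5 (sum=6), consumes 2 rolls
Frame 7 starts at roll index 12: rolls=1,7 (sum=8), consumes 2 rolls
Frame 8 starts at roll index 14: rolls=7,3 (sum=10), consumes 2 rolls
Frame 9 starts at roll index 16: rolls=4,3 (sum=7), consumes 2 rolls
Frame 10 starts at roll index 18: 3 remaining rolls

Answer: 0 2 4 6 8 10 12 14 16 18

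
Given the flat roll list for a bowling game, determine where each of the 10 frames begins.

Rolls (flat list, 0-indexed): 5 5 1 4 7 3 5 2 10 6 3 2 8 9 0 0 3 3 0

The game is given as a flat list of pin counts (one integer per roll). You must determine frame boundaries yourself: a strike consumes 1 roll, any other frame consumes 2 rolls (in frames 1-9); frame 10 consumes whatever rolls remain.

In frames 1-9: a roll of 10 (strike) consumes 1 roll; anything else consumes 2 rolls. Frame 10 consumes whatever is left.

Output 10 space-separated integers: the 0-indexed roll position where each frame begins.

Answer: 0 2 4 6 8 9 11 13 15 17

Derivation:
Frame 1 starts at roll index 0: rolls=5,5 (sum=10), consumes 2 rolls
Frame 2 starts at roll index 2: rolls=1,4 (sum=5), consumes 2 rolls
Frame 3 starts at roll index 4: rolls=7,3 (sum=10), consumes 2 rolls
Frame 4 starts at roll index 6: rolls=5,2 (sum=7), consumes 2 rolls
Frame 5 starts at roll index 8: roll=10 (strike), consumes 1 roll
Frame 6 starts at roll index 9: rolls=6,3 (sum=9), consumes 2 rolls
Frame 7 starts at roll index 11: rolls=2,8 (sum=10), consumes 2 rolls
Frame 8 starts at roll index 13: rolls=9,0 (sum=9), consumes 2 rolls
Frame 9 starts at roll index 15: rolls=0,3 (sum=3), consumes 2 rolls
Frame 10 starts at roll index 17: 2 remaining rolls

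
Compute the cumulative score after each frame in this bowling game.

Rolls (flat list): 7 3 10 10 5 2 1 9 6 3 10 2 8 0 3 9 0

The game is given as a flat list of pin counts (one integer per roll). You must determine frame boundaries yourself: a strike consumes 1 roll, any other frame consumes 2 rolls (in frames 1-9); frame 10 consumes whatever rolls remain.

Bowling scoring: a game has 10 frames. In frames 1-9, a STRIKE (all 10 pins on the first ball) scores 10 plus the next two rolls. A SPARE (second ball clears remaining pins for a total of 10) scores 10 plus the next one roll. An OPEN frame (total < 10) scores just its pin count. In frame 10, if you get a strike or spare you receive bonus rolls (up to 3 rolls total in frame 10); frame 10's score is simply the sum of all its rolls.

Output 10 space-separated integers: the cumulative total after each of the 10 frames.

Answer: 20 45 62 69 85 94 114 124 127 136

Derivation:
Frame 1: SPARE (7+3=10). 10 + next roll (10) = 20. Cumulative: 20
Frame 2: STRIKE. 10 + next two rolls (10+5) = 25. Cumulative: 45
Frame 3: STRIKE. 10 + next two rolls (5+2) = 17. Cumulative: 62
Frame 4: OPEN (5+2=7). Cumulative: 69
Frame 5: SPARE (1+9=10). 10 + next roll (6) = 16. Cumulative: 85
Frame 6: OPEN (6+3=9). Cumulative: 94
Frame 7: STRIKE. 10 + next two rolls (2+8) = 20. Cumulative: 114
Frame 8: SPARE (2+8=10). 10 + next roll (0) = 10. Cumulative: 124
Frame 9: OPEN (0+3=3). Cumulative: 127
Frame 10: OPEN. Sum of all frame-10 rolls (9+0) = 9. Cumulative: 136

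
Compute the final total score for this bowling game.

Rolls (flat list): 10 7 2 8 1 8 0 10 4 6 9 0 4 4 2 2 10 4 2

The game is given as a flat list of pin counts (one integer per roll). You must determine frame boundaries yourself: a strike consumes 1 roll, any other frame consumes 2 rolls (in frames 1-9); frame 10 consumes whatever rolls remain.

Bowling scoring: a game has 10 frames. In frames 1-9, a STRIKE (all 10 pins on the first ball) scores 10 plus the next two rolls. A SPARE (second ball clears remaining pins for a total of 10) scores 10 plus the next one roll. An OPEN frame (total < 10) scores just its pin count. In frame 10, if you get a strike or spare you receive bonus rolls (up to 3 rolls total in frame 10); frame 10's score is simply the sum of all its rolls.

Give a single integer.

Frame 1: STRIKE. 10 + next two rolls (7+2) = 19. Cumulative: 19
Frame 2: OPEN (7+2=9). Cumulative: 28
Frame 3: OPEN (8+1=9). Cumulative: 37
Frame 4: OPEN (8+0=8). Cumulative: 45
Frame 5: STRIKE. 10 + next two rolls (4+6) = 20. Cumulative: 65
Frame 6: SPARE (4+6=10). 10 + next roll (9) = 19. Cumulative: 84
Frame 7: OPEN (9+0=9). Cumulative: 93
Frame 8: OPEN (4+4=8). Cumulative: 101
Frame 9: OPEN (2+2=4). Cumulative: 105
Frame 10: STRIKE. Sum of all frame-10 rolls (10+4+2) = 16. Cumulative: 121

Answer: 121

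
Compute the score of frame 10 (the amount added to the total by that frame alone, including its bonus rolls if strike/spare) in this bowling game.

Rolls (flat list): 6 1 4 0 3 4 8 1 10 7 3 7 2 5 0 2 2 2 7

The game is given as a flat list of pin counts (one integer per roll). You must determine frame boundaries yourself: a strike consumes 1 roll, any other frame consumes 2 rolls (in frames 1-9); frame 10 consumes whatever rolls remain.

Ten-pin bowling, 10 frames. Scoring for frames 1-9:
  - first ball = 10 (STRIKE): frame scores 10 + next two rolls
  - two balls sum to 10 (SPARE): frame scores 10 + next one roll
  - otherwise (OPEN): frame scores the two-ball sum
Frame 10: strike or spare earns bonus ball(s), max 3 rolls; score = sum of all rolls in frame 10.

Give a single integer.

Frame 1: OPEN (6+1=7). Cumulative: 7
Frame 2: OPEN (4+0=4). Cumulative: 11
Frame 3: OPEN (3+4=7). Cumulative: 18
Frame 4: OPEN (8+1=9). Cumulative: 27
Frame 5: STRIKE. 10 + next two rolls (7+3) = 20. Cumulative: 47
Frame 6: SPARE (7+3=10). 10 + next roll (7) = 17. Cumulative: 64
Frame 7: OPEN (7+2=9). Cumulative: 73
Frame 8: OPEN (5+0=5). Cumulative: 78
Frame 9: OPEN (2+2=4). Cumulative: 82
Frame 10: OPEN. Sum of all frame-10 rolls (2+7) = 9. Cumulative: 91

Answer: 9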